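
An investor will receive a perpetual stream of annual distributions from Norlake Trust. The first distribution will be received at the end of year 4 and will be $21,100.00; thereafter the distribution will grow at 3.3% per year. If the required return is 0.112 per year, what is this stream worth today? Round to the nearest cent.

$194241.04

Value at end of year 3: C₁ / (r − g) = $21,100.00 / (0.112 − 0.033) = $267,088.6076
Discount to today: PV = $267,088.6076 / (1 + 0.112)^3 = $267,088.6076 / 1.375037 = $194,241.04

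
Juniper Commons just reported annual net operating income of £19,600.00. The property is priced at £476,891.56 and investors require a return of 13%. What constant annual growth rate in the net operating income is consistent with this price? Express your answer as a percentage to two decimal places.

8.54%

P = D₀(1+g)/(r−g) ⇒ P(r−g) = D₀(1+g) ⇒ g(P+D₀) = P·r − D₀
g = (P·r − D₀)/(P + D₀) = (£476,891.56×0.13 − £19,600.00) / (£476,891.56 + £19,600.00) = 0.085391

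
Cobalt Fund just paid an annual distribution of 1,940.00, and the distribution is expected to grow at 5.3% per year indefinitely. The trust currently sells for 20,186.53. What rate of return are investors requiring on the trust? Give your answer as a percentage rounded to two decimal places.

15.42%

D₁ = 1,940.00 × 1.053 = 2,042.8200
P = D₁/(r − g) ⇒ r = D₁/P + g = 2,042.8200/20,186.53 + 0.053 = 0.101197 + 0.053 = 0.154197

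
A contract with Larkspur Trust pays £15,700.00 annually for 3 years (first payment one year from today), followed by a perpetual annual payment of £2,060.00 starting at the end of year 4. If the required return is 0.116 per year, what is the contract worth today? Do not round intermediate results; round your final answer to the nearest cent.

£50746.11

PV of 3-year annuity: £15,700.00 × [1 − (1+0.116)^−3] / 0.116 = 37969.46689
Perpetuity value at year 3: £2,060.00 / 0.116 = 17758.62069
PV of perpetuity: 17758.62069 / (1+0.116)^3 = 12776.63968
Total PV = 37969.46689 + 12776.63968 = 50746.10658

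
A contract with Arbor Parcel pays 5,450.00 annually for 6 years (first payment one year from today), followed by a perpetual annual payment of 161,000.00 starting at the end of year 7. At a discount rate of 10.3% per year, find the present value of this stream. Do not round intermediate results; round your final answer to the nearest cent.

891560.62

PV of 6-year annuity: 5,450.00 × [1 − (1+0.103)^−6] / 0.103 = 23528.94019
Perpetuity value at year 6: 161,000.00 / 0.103 = 1563106.79612
PV of perpetuity: 1563106.79612 / (1+0.103)^6 = 868031.68210
Total PV = 23528.94019 + 868031.68210 = 891560.62229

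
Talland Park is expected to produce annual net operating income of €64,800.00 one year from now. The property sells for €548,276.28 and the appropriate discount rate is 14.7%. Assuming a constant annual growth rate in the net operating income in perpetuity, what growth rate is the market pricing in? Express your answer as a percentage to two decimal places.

P = D₁/(r−g) ⇒ g = r − D₁/P = 0.147 − €64,800.00/€548,276.28 = 0.028811

2.88%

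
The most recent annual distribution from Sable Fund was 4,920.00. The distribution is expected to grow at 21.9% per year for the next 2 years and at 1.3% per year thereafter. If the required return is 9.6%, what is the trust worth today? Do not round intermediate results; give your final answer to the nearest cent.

D_1 = 5997.48000
D_2 = 7310.92812
Terminal value at year 2: TV = D_2×(1+g_2)/(r−g_2) = 7405.97019/0.083 = 89228.55645
P_0 = D_1/(1+r)^1 + D_2/(1+r)^2 + TV/(1+r)^2
    = 5472.15328 + 6086.27268 + 74281.85809 = 85840.28406

85840.28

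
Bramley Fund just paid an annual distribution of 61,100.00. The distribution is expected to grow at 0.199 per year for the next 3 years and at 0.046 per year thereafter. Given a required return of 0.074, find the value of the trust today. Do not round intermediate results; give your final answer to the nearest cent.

3405221.55

D_1 = 73258.90000
D_2 = 87837.42110
D_3 = 105317.06790
Terminal value at year 3: TV = D_3×(1+g_2)/(r−g_2) = 110161.65302/0.028 = 3934344.75079
P_0 = D_1/(1+r)^1 + D_2/(1+r)^2 + D_3/(1+r)^3 + TV/(1+r)^3
    = 68211.26629 + 76150.19394 + 85013.11222 + 3175846.97809 = 3405221.55054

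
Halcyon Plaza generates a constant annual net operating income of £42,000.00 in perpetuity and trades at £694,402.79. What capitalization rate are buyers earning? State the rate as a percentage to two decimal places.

6.05%

P = C/r ⇒ r = C/P = £42,000.00/£694,402.79 = 0.060484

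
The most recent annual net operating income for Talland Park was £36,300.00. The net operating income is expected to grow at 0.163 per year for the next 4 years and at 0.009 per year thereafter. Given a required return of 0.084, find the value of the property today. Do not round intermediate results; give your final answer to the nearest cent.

D_1 = 42216.90000
D_2 = 49098.25470
D_3 = 57101.27022
D_4 = 66408.77726
Terminal value at year 4: TV = D_4×(1+g_2)/(r−g_2) = 67006.45626/0.075 = 893419.41676
P_0 = D_1/(1+r)^1 + D_2/(1+r)^2 + D_3/(1+r)^3 + D_4/(1+r)^4 + TV/(1+r)^4
    = 38945.47970 + 41783.75728 + 44828.88351 + 48095.93314 + 647050.62045 = 820704.67409

£820704.67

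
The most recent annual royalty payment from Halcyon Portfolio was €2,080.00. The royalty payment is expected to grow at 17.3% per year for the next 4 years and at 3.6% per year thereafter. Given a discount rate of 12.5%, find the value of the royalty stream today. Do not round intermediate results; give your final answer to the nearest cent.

D_1 = 2439.84000
D_2 = 2861.93232
D_3 = 3357.04661
D_4 = 3937.81568
Terminal value at year 4: TV = D_4×(1+g_2)/(r−g_2) = 4079.57704/0.089 = 45837.94426
P_0 = D_1/(1+r)^1 + D_2/(1+r)^2 + D_3/(1+r)^3 + D_4/(1+r)^4 + TV/(1+r)^4
    = 2168.74667 + 2261.27986 + 2357.76113 + 2458.35894 + 28616.40294 = 37862.54954

€37862.55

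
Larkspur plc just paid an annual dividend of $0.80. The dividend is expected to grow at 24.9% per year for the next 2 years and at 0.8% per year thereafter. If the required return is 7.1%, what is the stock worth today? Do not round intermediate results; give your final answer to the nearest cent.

$19.43

D_1 = 0.99920
D_2 = 1.24800
Terminal value at year 2: TV = D_2×(1+g_2)/(r−g_2) = 1.25798/0.063 = 19.96801
P_0 = D_1/(1+r)^1 + D_2/(1+r)^2 + TV/(1+r)^2
    = 0.93296 + 1.08802 + 17.40828 = 19.42926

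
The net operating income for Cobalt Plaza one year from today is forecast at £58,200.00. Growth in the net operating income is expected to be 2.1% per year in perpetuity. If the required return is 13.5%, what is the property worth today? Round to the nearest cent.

Growing perpetuity: P = D₁ / (r − g) = £58,200.0000 / (0.135 − 0.021) = £510,526.32

£510526.32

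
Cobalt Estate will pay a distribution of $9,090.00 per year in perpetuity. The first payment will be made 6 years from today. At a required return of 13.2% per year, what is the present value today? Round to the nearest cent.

$37047.41

Value at end of year 5: C / r = $9,090.00 / 0.132 = $68,863.6364
Discount to today: PV = $68,863.6364 / (1 + 0.132)^5 = $68,863.6364 / 1.858798 = $37,047.41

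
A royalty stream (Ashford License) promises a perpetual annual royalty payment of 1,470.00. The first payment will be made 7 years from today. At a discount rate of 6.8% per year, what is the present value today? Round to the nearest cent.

14567.36

Value at end of year 6: C / r = 1,470.00 / 0.068 = 21,617.6471
Discount to today: PV = 21,617.6471 / (1 + 0.068)^6 = 21,617.6471 / 1.483978 = 14,567.36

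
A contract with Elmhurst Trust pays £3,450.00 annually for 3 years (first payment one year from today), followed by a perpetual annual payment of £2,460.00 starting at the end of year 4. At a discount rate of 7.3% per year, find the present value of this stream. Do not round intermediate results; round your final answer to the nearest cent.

PV of 3-year annuity: £3,450.00 × [1 − (1+0.073)^−3] / 0.073 = 9004.49329
Perpetuity value at year 3: £2,460.00 / 0.073 = 33698.63014
PV of perpetuity: 33698.63014 / (1+0.073)^3 = 27278.03492
Total PV = 9004.49329 + 27278.03492 = 36282.52821

£36282.53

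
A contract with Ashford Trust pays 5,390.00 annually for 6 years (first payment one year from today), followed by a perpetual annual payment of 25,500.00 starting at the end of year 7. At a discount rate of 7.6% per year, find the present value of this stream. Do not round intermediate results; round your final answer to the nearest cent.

241421.24

PV of 6-year annuity: 5,390.00 × [1 − (1+0.076)^−6] / 0.076 = 25222.59474
Perpetuity value at year 6: 25,500.00 / 0.076 = 335526.31579
PV of perpetuity: 335526.31579 / (1+0.076)^6 = 216198.64123
Total PV = 25222.59474 + 216198.64123 = 241421.23597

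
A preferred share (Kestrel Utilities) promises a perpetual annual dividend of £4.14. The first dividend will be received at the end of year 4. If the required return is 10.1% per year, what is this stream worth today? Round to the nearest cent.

Value at end of year 3: C / r = £4.14 / 0.101 = £40.9901
Discount to today: PV = £40.9901 / (1 + 0.101)^3 = £40.9901 / 1.334633 = £30.71

£30.71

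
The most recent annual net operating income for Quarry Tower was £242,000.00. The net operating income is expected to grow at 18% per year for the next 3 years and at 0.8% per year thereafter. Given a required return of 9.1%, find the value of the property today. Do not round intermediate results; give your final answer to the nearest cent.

£4569537.61

D_1 = 285560.00000
D_2 = 336960.80000
D_3 = 397613.74400
Terminal value at year 3: TV = D_3×(1+g_2)/(r−g_2) = 400794.65395/0.083 = 4828851.25243
P_0 = D_1/(1+r)^1 + D_2/(1+r)^2 + D_3/(1+r)^3 + TV/(1+r)^3
    = 261741.52154 + 283093.48801 + 306187.27392 + 3718515.32668 = 4569537.61015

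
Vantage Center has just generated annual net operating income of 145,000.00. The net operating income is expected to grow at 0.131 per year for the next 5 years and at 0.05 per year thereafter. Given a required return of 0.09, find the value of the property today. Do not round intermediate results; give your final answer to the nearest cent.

D_1 = 163995.00000
D_2 = 185478.34500
D_3 = 209776.00820
D_4 = 237256.66527
D_5 = 268337.28842
Terminal value at year 5: TV = D_5×(1+g_2)/(r−g_2) = 281754.15284/0.04 = 7043853.82099
P_0 = D_1/(1+r)^1 + D_2/(1+r)^2 + D_3/(1+r)^3 + D_4/(1+r)^4 + D_5/(1+r)^5 + TV/(1+r)^5
    = 150454.12844 + 156113.41217 + 161985.56804 + 168078.60317 + 174400.82586 + 4578021.67876 = 5389054.21644

5389054.22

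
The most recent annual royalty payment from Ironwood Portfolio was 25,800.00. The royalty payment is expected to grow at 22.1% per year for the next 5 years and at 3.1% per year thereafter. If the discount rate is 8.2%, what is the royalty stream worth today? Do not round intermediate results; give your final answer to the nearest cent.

D_1 = 31501.80000
D_2 = 38463.69780
D_3 = 46964.17501
D_4 = 57343.25769
D_5 = 70016.11764
Terminal value at year 5: TV = D_5×(1+g_2)/(r−g_2) = 72186.61729/0.051 = 1415423.86840
P_0 = D_1/(1+r)^1 + D_2/(1+r)^2 + D_3/(1+r)^3 + D_4/(1+r)^4 + D_5/(1+r)^5 + TV/(1+r)^5
    = 29114.41774 + 32854.62483 + 37075.32063 + 41838.23150 + 47213.01355 + 954443.47005 = 1142539.07831

1142539.08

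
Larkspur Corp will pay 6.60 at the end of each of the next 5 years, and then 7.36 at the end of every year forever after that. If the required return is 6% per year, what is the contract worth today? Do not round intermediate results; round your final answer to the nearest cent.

119.47

PV of 5-year annuity: 6.60 × [1 − (1+0.06)^−5] / 0.06 = 27.80160
Perpetuity value at year 5: 7.36 / 0.06 = 122.66667
PV of perpetuity: 122.66667 / (1+0.06)^5 = 91.66367
Total PV = 27.80160 + 91.66367 = 119.46527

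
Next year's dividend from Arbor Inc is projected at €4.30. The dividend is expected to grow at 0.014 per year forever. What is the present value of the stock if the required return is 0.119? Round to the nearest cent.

€40.95

Growing perpetuity: P = D₁ / (r − g) = €4.3000 / (0.119 − 0.014) = €40.95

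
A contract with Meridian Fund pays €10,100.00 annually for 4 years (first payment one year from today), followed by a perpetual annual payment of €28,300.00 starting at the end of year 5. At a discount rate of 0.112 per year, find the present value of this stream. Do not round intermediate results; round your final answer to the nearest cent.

PV of 4-year annuity: €10,100.00 × [1 − (1+0.112)^−4] / 0.112 = 31201.36437
Perpetuity value at year 4: €28,300.00 / 0.112 = 252678.57143
PV of perpetuity: 252678.57143 / (1+0.112)^4 = 165252.96631
Total PV = 31201.36437 + 165252.96631 = 196454.33068

€196454.33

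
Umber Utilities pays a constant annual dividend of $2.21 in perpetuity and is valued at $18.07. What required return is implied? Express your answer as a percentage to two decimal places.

P = C/r ⇒ r = C/P = $2.21/$18.07 = 0.122302

12.23%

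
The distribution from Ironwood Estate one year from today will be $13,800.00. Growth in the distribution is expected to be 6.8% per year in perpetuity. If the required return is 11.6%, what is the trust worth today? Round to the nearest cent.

Growing perpetuity: P = D₁ / (r − g) = $13,800.0000 / (0.116 − 0.068) = $287,500.00

$287500.00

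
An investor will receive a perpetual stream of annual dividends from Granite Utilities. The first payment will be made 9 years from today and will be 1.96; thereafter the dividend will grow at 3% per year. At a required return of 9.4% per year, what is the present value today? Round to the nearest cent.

Value at end of year 8: C₁ / (r − g) = 1.96 / (0.094 − 0.03) = 30.6250
Discount to today: PV = 30.6250 / (1 + 0.094)^8 = 30.6250 / 2.051817 = 14.93

14.93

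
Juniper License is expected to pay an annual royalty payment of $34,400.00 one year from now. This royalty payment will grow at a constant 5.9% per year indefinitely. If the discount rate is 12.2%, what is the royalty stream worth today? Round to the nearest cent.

$546031.75

Growing perpetuity: P = D₁ / (r − g) = $34,400.0000 / (0.122 − 0.059) = $546,031.75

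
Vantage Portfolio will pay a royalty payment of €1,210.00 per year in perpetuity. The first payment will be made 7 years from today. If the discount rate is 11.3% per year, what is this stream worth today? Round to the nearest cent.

Value at end of year 6: C / r = €1,210.00 / 0.113 = €10,707.9646
Discount to today: PV = €10,707.9646 / (1 + 0.113)^6 = €10,707.9646 / 1.900951 = €5,632.95

€5632.95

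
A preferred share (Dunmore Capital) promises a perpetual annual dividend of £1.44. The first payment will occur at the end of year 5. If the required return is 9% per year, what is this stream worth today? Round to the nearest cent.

£11.33

Value at end of year 4: C / r = £1.44 / 0.09 = £16.0000
Discount to today: PV = £16.0000 / (1 + 0.09)^4 = £16.0000 / 1.411582 = £11.33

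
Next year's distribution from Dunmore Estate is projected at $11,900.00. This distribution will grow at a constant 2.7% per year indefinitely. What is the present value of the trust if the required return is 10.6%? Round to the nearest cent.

Growing perpetuity: P = D₁ / (r − g) = $11,900.0000 / (0.106 − 0.027) = $150,632.91

$150632.91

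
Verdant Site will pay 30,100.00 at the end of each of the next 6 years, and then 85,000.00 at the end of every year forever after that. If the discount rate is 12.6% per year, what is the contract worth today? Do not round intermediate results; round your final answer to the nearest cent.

PV of 6-year annuity: 30,100.00 × [1 − (1+0.126)^−6] / 0.126 = 121678.63481
Perpetuity value at year 6: 85,000.00 / 0.126 = 674603.17460
PV of perpetuity: 674603.17460 / (1+0.126)^6 = 330992.41186
Total PV = 121678.63481 + 330992.41186 = 452671.04667

452671.05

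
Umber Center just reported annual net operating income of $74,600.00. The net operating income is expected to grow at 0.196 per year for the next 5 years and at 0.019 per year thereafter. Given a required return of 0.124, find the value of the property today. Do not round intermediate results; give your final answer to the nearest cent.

$1438628.46

D_1 = 89221.60000
D_2 = 106709.03360
D_3 = 127624.00419
D_4 = 152638.30901
D_5 = 182555.41757
Terminal value at year 5: TV = D_5×(1+g_2)/(r−g_2) = 186023.97051/0.105 = 1771656.86195
P_0 = D_1/(1+r)^1 + D_2/(1+r)^2 + D_3/(1+r)^3 + D_4/(1+r)^4 + D_5/(1+r)^5 + TV/(1+r)^5
    = 79378.64769 + 84463.40092 + 89873.86788 + 95630.91280 + 101756.73640 + 987524.89893 = 1438628.46461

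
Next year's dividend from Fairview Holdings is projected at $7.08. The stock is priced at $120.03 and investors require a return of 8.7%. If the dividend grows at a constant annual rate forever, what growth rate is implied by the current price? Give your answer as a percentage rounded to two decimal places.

2.80%

P = D₁/(r−g) ⇒ g = r − D₁/P = 0.087 − $7.08/$120.03 = 0.028015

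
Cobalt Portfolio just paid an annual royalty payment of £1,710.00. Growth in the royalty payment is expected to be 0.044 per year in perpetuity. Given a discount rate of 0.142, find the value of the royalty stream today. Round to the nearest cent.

D₁ = D₀ × (1 + g) = £1,710.00 × 1.044 = £1,785.2400
Growing perpetuity: P = D₁ / (r − g) = £1,785.2400 / (0.142 − 0.044) = £18,216.73

£18216.73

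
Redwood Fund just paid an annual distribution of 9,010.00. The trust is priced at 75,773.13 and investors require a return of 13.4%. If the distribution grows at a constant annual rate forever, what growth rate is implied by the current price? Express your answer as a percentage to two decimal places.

1.35%

P = D₀(1+g)/(r−g) ⇒ P(r−g) = D₀(1+g) ⇒ g(P+D₀) = P·r − D₀
g = (P·r − D₀)/(P + D₀) = (75,773.13×0.134 − 9,010.00) / (75,773.13 + 9,010.00) = 0.013489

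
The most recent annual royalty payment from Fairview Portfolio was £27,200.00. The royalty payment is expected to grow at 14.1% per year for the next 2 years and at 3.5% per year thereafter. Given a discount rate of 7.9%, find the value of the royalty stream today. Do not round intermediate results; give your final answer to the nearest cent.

£774637.96

D_1 = 31035.20000
D_2 = 35411.16320
Terminal value at year 2: TV = D_2×(1+g_2)/(r−g_2) = 36650.55391/0.044 = 832967.13436
P_0 = D_1/(1+r)^1 + D_2/(1+r)^2 + TV/(1+r)^2
    = 28762.92864 + 30415.66411 + 715459.37170 = 774637.96445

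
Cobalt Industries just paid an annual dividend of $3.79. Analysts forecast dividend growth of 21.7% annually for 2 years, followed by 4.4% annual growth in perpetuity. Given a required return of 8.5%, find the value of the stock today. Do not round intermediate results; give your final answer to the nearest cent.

$130.44

D_1 = 4.61243
D_2 = 5.61333
Terminal value at year 2: TV = D_2×(1+g_2)/(r−g_2) = 5.86031/0.041 = 142.93448
P_0 = D_1/(1+r)^1 + D_2/(1+r)^2 + TV/(1+r)^2
    = 4.25109 + 4.76827 + 121.41645 = 130.43581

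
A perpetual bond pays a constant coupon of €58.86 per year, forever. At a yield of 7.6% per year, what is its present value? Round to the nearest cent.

€774.47

Level perpetuity: PV = C / r = €58.86 / 0.076 = €774.47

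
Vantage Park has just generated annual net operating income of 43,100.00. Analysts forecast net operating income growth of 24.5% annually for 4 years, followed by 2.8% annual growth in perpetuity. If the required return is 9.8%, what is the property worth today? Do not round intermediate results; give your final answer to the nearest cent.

1284620.16

D_1 = 53659.50000
D_2 = 66806.07750
D_3 = 83173.56649
D_4 = 103551.09028
Terminal value at year 4: TV = D_4×(1+g_2)/(r−g_2) = 106450.52080/0.07 = 1520721.72578
P_0 = D_1/(1+r)^1 + D_2/(1+r)^2 + D_3/(1+r)^3 + D_4/(1+r)^4 + TV/(1+r)^4
    = 48870.21858 + 55412.95276 + 62831.62676 + 71243.51122 + 1046261.85051 = 1284620.15984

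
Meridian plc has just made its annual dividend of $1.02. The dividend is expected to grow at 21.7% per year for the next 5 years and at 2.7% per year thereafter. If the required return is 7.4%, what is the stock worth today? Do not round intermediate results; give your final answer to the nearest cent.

$49.18

D_1 = 1.24134
D_2 = 1.51071
D_3 = 1.83854
D_4 = 2.23750
D_5 = 2.72303
Terminal value at year 5: TV = D_5×(1+g_2)/(r−g_2) = 2.79656/0.047 = 59.50119
P_0 = D_1/(1+r)^1 + D_2/(1+r)^2 + D_3/(1+r)^3 + D_4/(1+r)^4 + D_5/(1+r)^5 + TV/(1+r)^5
    = 1.15581 + 1.30970 + 1.48409 + 1.68169 + 1.90560 + 41.63938 = 49.17627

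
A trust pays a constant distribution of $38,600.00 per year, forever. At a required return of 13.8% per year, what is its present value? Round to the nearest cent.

Level perpetuity: PV = C / r = $38,600.00 / 0.138 = $279,710.14

$279710.14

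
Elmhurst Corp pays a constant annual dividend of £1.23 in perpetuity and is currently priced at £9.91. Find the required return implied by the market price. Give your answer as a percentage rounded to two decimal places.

12.41%

P = C/r ⇒ r = C/P = £1.23/£9.91 = 0.124117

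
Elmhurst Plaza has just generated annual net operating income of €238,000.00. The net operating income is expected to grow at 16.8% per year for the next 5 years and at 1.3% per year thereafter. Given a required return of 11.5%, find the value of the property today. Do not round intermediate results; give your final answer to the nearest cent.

€4352281.03

D_1 = 277984.00000
D_2 = 324685.31200
D_3 = 379232.44442
D_4 = 442943.49508
D_5 = 517358.00225
Terminal value at year 5: TV = D_5×(1+g_2)/(r−g_2) = 524083.65628/0.102 = 5138075.06157
P_0 = D_1/(1+r)^1 + D_2/(1+r)^2 + D_3/(1+r)^3 + D_4/(1+r)^4 + D_5/(1+r)^5 + TV/(1+r)^5
    = 249313.00448 + 261163.75716 + 273577.81916 + 286581.96662 + 300204.24844 + 2981440.23209 = 4352281.02796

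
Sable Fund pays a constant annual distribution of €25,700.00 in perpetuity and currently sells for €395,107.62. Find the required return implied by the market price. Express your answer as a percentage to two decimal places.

6.50%

P = C/r ⇒ r = C/P = €25,700.00/€395,107.62 = 0.065046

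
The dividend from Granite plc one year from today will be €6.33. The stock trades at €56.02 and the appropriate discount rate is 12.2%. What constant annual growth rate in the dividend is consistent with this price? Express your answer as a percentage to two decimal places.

P = D₁/(r−g) ⇒ g = r − D₁/P = 0.122 − €6.33/€56.02 = 0.009005

0.90%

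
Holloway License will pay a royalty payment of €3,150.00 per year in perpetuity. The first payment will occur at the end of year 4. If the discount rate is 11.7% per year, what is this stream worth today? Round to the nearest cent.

Value at end of year 3: C / r = €3,150.00 / 0.117 = €26,923.0769
Discount to today: PV = €26,923.0769 / (1 + 0.117)^3 = €26,923.0769 / 1.393669 = €19,318.13

€19318.13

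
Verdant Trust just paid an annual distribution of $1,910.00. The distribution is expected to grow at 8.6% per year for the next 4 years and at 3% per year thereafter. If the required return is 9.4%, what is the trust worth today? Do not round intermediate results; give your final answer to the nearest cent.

$37351.09

D_1 = 2074.26000
D_2 = 2252.64636
D_3 = 2446.37395
D_4 = 2656.76211
Terminal value at year 4: TV = D_4×(1+g_2)/(r−g_2) = 2736.46497/0.064 = 42757.26515
P_0 = D_1/(1+r)^1 + D_2/(1+r)^2 + D_3/(1+r)^3 + D_4/(1+r)^4 + TV/(1+r)^4
    = 1896.03291 + 1882.16795 + 1868.40438 + 1854.74146 + 29849.74538 = 37351.09208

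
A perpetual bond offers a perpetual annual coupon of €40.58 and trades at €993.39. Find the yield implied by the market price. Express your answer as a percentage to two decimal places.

4.09%

P = C/r ⇒ r = C/P = €40.58/€993.39 = 0.040850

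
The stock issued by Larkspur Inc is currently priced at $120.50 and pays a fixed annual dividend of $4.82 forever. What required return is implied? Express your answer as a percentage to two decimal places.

4.00%

P = C/r ⇒ r = C/P = $4.82/$120.50 = 0.040000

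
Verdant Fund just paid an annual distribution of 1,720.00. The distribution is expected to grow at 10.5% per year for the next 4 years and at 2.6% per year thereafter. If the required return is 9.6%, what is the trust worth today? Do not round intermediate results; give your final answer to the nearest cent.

33071.02

D_1 = 1900.60000
D_2 = 2100.16300
D_3 = 2320.68012
D_4 = 2564.35153
Terminal value at year 4: TV = D_4×(1+g_2)/(r−g_2) = 2631.02467/0.07 = 37586.06667
P_0 = D_1/(1+r)^1 + D_2/(1+r)^2 + D_3/(1+r)^3 + D_4/(1+r)^4 + TV/(1+r)^4
    = 1734.12409 + 1748.36416 + 1762.72116 + 1777.19606 + 26048.61658 = 33071.02205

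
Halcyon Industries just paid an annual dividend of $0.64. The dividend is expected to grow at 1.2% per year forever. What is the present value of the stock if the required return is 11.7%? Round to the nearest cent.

$6.17

D₁ = D₀ × (1 + g) = $0.64 × 1.012 = $0.6477
Growing perpetuity: P = D₁ / (r − g) = $0.6477 / (0.117 − 0.012) = $6.17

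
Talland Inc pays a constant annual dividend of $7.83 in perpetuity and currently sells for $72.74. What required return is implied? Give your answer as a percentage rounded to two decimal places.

10.76%

P = C/r ⇒ r = C/P = $7.83/$72.74 = 0.107644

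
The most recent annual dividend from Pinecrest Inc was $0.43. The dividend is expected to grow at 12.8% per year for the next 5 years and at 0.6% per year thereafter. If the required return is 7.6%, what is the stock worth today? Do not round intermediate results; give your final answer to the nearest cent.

$10.31

D_1 = 0.48504
D_2 = 0.54713
D_3 = 0.61716
D_4 = 0.69615
D_5 = 0.78526
Terminal value at year 5: TV = D_5×(1+g_2)/(r−g_2) = 0.78997/0.07 = 11.28532
P_0 = D_1/(1+r)^1 + D_2/(1+r)^2 + D_3/(1+r)^3 + D_4/(1+r)^4 + D_5/(1+r)^5 + TV/(1+r)^5
    = 0.45078 + 0.47257 + 0.49540 + 0.51934 + 0.54444 + 7.82443 = 10.30696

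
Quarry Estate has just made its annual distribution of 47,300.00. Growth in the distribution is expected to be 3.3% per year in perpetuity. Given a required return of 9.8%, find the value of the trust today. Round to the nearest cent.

D₁ = D₀ × (1 + g) = 47,300.00 × 1.033 = 48,860.9000
Growing perpetuity: P = D₁ / (r − g) = 48,860.9000 / (0.098 − 0.033) = 751,706.15

751706.15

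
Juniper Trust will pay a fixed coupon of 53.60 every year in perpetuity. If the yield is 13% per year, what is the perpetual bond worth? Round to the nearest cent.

Level perpetuity: PV = C / r = 53.60 / 0.13 = 412.31

412.31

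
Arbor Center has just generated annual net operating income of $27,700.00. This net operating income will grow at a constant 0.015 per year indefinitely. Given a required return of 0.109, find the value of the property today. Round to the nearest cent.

$299101.06

D₁ = D₀ × (1 + g) = $27,700.00 × 1.015 = $28,115.5000
Growing perpetuity: P = D₁ / (r − g) = $28,115.5000 / (0.109 − 0.015) = $299,101.06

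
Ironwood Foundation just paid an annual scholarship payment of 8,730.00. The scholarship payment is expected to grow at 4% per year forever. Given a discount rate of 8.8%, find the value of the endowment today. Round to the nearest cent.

189150.00

D₁ = D₀ × (1 + g) = 8,730.00 × 1.04 = 9,079.2000
Growing perpetuity: P = D₁ / (r − g) = 9,079.2000 / (0.088 − 0.04) = 189,150.00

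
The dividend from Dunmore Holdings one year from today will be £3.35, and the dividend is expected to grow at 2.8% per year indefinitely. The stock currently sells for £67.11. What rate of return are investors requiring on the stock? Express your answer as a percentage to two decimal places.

P = D₁/(r − g) ⇒ r = D₁/P + g = £3.3500/£67.11 + 0.028 = 0.049918 + 0.028 = 0.077918

7.79%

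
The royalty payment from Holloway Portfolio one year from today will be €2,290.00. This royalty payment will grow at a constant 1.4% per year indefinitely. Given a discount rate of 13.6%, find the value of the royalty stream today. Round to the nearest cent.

Growing perpetuity: P = D₁ / (r − g) = €2,290.0000 / (0.136 − 0.014) = €18,770.49

€18770.49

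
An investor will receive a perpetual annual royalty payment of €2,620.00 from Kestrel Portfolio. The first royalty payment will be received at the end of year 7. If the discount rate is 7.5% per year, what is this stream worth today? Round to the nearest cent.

Value at end of year 6: C / r = €2,620.00 / 0.075 = €34,933.3333
Discount to today: PV = €34,933.3333 / (1 + 0.075)^6 = €34,933.3333 / 1.543302 = €22,635.46

€22635.46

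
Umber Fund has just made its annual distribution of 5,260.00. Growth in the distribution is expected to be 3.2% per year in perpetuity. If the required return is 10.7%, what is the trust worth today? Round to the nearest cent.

72377.60

D₁ = D₀ × (1 + g) = 5,260.00 × 1.032 = 5,428.3200
Growing perpetuity: P = D₁ / (r − g) = 5,428.3200 / (0.107 − 0.032) = 72,377.60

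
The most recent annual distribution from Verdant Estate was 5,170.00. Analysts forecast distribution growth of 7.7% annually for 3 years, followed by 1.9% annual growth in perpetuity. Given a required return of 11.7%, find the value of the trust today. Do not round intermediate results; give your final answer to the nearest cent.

62612.04

D_1 = 5568.09000
D_2 = 5996.83293
D_3 = 6458.58907
Terminal value at year 3: TV = D_3×(1+g_2)/(r−g_2) = 6581.30226/0.098 = 67156.14549
P_0 = D_1/(1+r)^1 + D_2/(1+r)^2 + D_3/(1+r)^3 + TV/(1+r)^3
    = 4984.86124 + 4806.35233 + 4634.23586 + 48186.59534 = 62612.04476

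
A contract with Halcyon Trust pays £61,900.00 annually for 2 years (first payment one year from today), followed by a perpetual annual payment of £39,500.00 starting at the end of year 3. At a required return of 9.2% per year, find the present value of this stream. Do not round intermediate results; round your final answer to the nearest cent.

£468645.28

PV of 2-year annuity: £61,900.00 × [1 − (1+0.092)^−2] / 0.092 = 108594.30557
Perpetuity value at year 2: £39,500.00 / 0.092 = 429347.82609
PV of perpetuity: 429347.82609 / (1+0.092)^2 = 360050.97520
Total PV = 108594.30557 + 360050.97520 = 468645.28077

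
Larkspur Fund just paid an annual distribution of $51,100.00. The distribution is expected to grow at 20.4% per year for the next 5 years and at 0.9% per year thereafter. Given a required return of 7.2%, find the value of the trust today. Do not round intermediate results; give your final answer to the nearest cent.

$1829496.06

D_1 = 61524.40000
D_2 = 74075.37760
D_3 = 89186.75463
D_4 = 107380.85258
D_5 = 129286.54650
Terminal value at year 5: TV = D_5×(1+g_2)/(r−g_2) = 130450.12542/0.063 = 2070636.91141
P_0 = D_1/(1+r)^1 + D_2/(1+r)^2 + D_3/(1+r)^3 + D_4/(1+r)^4 + D_5/(1+r)^5 + TV/(1+r)^5
    = 57392.16418 + 64459.10977 + 72396.23896 + 81310.70122 + 91322.83980 + 1462615.00566 = 1829496.05958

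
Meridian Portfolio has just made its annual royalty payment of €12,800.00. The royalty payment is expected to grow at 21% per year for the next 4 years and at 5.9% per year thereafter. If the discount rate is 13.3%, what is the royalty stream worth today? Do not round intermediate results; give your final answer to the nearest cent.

D_1 = 15488.00000
D_2 = 18740.48000
D_3 = 22675.98080
D_4 = 27437.93677
Terminal value at year 4: TV = D_4×(1+g_2)/(r−g_2) = 29056.77504/0.074 = 392659.12213
P_0 = D_1/(1+r)^1 + D_2/(1+r)^2 + D_3/(1+r)^3 + D_4/(1+r)^4 + TV/(1+r)^4
    = 13669.90291 + 14598.92544 + 15591.08542 + 16650.67375 + 238284.64193 = 298795.22946

€298795.23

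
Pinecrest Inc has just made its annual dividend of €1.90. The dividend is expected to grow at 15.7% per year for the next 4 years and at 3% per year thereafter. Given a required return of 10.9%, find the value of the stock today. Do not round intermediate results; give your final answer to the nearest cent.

€37.81

D_1 = 2.19830
D_2 = 2.54343
D_3 = 2.94275
D_4 = 3.40476
Terminal value at year 4: TV = D_4×(1+g_2)/(r−g_2) = 3.50691/0.079 = 44.39123
P_0 = D_1/(1+r)^1 + D_2/(1+r)^2 + D_3/(1+r)^3 + D_4/(1+r)^4 + TV/(1+r)^4
    = 1.98224 + 2.06803 + 2.15754 + 2.25092 + 29.34749 = 37.80622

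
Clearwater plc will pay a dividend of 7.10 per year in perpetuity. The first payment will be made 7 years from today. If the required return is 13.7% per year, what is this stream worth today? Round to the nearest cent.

Value at end of year 6: C / r = 7.10 / 0.137 = 51.8248
Discount to today: PV = 51.8248 / (1 + 0.137)^6 = 51.8248 / 2.160542 = 23.99

23.99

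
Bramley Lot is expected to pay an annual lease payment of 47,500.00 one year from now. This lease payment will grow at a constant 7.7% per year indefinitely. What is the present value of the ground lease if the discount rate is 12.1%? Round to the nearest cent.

1079545.45

Growing perpetuity: P = D₁ / (r − g) = 47,500.0000 / (0.121 − 0.077) = 1,079,545.45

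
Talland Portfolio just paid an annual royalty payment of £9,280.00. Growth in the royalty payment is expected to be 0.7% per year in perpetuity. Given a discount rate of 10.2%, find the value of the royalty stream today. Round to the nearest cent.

D₁ = D₀ × (1 + g) = £9,280.00 × 1.007 = £9,344.9600
Growing perpetuity: P = D₁ / (r − g) = £9,344.9600 / (0.102 − 0.007) = £98,368.00

£98368.00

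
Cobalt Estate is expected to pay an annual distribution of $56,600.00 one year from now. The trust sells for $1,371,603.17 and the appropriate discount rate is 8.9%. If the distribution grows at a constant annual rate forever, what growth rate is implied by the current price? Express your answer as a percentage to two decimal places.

P = D₁/(r−g) ⇒ g = r − D₁/P = 0.089 − $56,600.00/$1,371,603.17 = 0.047734

4.77%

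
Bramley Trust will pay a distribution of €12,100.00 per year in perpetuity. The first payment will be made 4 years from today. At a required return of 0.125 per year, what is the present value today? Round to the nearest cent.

€67985.73

Value at end of year 3: C / r = €12,100.00 / 0.125 = €96,800.0000
Discount to today: PV = €96,800.0000 / (1 + 0.125)^3 = €96,800.0000 / 1.423828 = €67,985.73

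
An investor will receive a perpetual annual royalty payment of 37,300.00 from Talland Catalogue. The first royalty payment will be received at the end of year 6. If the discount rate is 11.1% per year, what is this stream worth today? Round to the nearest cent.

198525.16

Value at end of year 5: C / r = 37,300.00 / 0.111 = 336,036.0360
Discount to today: PV = 336,036.0360 / (1 + 0.111)^5 = 336,036.0360 / 1.692662 = 198,525.16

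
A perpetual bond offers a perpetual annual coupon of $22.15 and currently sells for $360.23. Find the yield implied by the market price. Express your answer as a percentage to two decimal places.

P = C/r ⇒ r = C/P = $22.15/$360.23 = 0.061488

6.15%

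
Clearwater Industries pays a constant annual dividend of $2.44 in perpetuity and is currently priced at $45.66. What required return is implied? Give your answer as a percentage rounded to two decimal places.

P = C/r ⇒ r = C/P = $2.44/$45.66 = 0.053438

5.34%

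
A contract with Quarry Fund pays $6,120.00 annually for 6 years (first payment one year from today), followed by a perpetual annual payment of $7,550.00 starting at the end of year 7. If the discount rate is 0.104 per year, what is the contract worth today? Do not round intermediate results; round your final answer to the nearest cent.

PV of 6-year annuity: $6,120.00 × [1 − (1+0.104)^−6] / 0.104 = 26344.63606
Perpetuity value at year 6: $7,550.00 / 0.104 = 72596.15385
PV of perpetuity: 72596.15385 / (1+0.104)^6 = 40095.82668
Total PV = 26344.63606 + 40095.82668 = 66440.46274

$66440.46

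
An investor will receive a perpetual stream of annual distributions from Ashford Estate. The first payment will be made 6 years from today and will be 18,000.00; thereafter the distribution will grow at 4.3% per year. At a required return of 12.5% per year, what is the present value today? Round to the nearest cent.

Value at end of year 5: C₁ / (r − g) = 18,000.00 / (0.125 − 0.043) = 219,512.1951
Discount to today: PV = 219,512.1951 / (1 + 0.125)^5 = 219,512.1951 / 1.802032 = 121,813.67

121813.67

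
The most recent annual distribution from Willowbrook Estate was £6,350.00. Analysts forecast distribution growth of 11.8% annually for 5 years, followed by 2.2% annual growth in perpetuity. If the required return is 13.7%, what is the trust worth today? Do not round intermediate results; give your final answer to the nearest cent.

£82065.39

D_1 = 7099.30000
D_2 = 7937.01740
D_3 = 8873.58545
D_4 = 9920.66854
D_5 = 11091.30742
Terminal value at year 5: TV = D_5×(1+g_2)/(r−g_2) = 11335.31619/0.115 = 98567.96685
P_0 = D_1/(1+r)^1 + D_2/(1+r)^2 + D_3/(1+r)^3 + D_4/(1+r)^4 + D_5/(1+r)^5 + TV/(1+r)^5
    = 6243.88742 + 6139.54806 + 6036.95227 + 5936.07092 + 5836.87536 + 51872.05756 = 82065.39158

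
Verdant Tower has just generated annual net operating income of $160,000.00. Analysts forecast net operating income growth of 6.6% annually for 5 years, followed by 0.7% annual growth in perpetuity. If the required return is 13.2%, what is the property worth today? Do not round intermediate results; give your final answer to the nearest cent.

$1625022.12

D_1 = 170560.00000
D_2 = 181816.96000
D_3 = 193816.87936
D_4 = 206608.79340
D_5 = 220244.97376
Terminal value at year 5: TV = D_5×(1+g_2)/(r−g_2) = 221786.68858/0.125 = 1774293.50863
P_0 = D_1/(1+r)^1 + D_2/(1+r)^2 + D_3/(1+r)^3 + D_4/(1+r)^4 + D_5/(1+r)^5 + TV/(1+r)^5
    = 150671.37809 + 141886.65110 + 133614.10784 + 125823.88600 + 118487.86438 + 954538.23546 = 1625022.12287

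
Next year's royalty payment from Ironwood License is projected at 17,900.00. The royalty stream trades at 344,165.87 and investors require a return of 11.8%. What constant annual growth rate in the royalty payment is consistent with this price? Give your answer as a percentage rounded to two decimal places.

6.60%

P = D₁/(r−g) ⇒ g = r − D₁/P = 0.118 − 17,900.00/344,165.87 = 0.065990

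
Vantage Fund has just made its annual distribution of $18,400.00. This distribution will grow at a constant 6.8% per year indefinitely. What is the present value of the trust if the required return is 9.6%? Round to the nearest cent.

$701828.57

D₁ = D₀ × (1 + g) = $18,400.00 × 1.068 = $19,651.2000
Growing perpetuity: P = D₁ / (r − g) = $19,651.2000 / (0.096 − 0.068) = $701,828.57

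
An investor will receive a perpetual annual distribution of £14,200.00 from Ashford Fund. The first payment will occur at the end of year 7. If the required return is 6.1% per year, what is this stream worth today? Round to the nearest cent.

£163179.73

Value at end of year 6: C / r = £14,200.00 / 0.061 = £232,786.8852
Discount to today: PV = £232,786.8852 / (1 + 0.061)^6 = £232,786.8852 / 1.426567 = £163,179.73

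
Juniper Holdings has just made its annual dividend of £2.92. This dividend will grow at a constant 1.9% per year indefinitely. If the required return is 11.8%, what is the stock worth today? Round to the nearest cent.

D₁ = D₀ × (1 + g) = £2.92 × 1.019 = £2.9755
Growing perpetuity: P = D₁ / (r − g) = £2.9755 / (0.118 − 0.019) = £30.06

£30.06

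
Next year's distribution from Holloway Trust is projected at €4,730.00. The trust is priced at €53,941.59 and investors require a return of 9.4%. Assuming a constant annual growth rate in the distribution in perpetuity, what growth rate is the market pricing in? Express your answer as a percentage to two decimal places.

0.63%

P = D₁/(r−g) ⇒ g = r − D₁/P = 0.094 − €4,730.00/€53,941.59 = 0.006313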